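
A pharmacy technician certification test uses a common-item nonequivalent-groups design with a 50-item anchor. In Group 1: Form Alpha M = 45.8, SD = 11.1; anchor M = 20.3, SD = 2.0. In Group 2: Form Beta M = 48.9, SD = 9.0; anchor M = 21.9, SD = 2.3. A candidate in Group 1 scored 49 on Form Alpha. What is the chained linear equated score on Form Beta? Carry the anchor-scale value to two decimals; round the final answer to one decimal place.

Form Alpha → anchor (Group 1): v = (2.0/11.1)(49 − 45.8) + 20.3 = 20.88
anchor → Form Beta (Group 2): y = (9.0/2.3)(20.88 − 21.9) + 48.9 = 44.9

44.9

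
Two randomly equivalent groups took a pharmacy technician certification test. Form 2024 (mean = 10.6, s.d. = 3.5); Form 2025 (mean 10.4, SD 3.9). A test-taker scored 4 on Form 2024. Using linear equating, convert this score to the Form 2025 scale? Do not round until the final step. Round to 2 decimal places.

Linear equating: y = (SD_Y/SD_X)(x − M_X) + M_Y
y = (3.9/3.5)(4 − 10.6) + 10.4
y = 1.114286 × -6.6 + 10.4 = -7.3543 + 10.4 = 3.05

3.05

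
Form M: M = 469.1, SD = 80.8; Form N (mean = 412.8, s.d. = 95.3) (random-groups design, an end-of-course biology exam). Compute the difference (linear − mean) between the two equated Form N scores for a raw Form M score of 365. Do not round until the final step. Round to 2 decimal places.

Mean-equated: 365 + (412.8 − 469.1) = 308.70
Linear-equated: (95.3/80.8)(365 − 469.1) + 412.8 = 290.019
Difference = 290.019 − 308.70 = -18.68

-18.68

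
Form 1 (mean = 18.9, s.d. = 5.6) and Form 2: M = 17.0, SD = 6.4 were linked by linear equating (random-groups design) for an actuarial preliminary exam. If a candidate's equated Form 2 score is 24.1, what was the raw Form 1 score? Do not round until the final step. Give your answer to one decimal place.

25.1

Invert y = (SD_Y/SD_X)(x − M_X) + M_Y:
x = (SD_X/SD_Y)(y − M_Y) + M_X = (5.6/6.4)(24.1 − 17.0) + 18.9
x = 0.875000 × 7.100 + 18.9 = 25.1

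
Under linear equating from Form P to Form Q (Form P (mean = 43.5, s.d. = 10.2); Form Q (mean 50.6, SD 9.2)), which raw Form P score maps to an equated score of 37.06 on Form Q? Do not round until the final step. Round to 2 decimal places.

Invert y = (SD_Y/SD_X)(x − M_X) + M_Y:
x = (SD_X/SD_Y)(y − M_Y) + M_X = (10.2/9.2)(37.06 − 50.6) + 43.5
x = 1.108696 × -13.540 + 43.5 = 28.49

28.49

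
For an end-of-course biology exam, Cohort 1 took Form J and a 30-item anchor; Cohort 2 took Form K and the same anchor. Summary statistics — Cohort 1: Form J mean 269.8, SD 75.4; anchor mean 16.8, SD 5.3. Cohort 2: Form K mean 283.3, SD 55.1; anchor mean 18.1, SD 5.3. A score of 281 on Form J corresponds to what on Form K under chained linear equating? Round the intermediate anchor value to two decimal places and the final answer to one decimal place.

Form J → anchor (Cohort 1): v = (5.3/75.4)(281 − 269.8) + 16.8 = 17.59
anchor → Form K (Cohort 2): y = (55.1/5.3)(17.59 − 18.1) + 283.3 = 278.0

278.0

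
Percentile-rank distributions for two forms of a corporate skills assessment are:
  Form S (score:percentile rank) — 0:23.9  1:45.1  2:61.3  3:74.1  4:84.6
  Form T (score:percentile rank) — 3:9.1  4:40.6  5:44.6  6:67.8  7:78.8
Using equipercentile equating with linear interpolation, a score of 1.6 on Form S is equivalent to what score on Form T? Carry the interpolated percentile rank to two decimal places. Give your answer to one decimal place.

PR of 1.6 on Form S: 45.1 + (1.6 − 1)/(2 − 1) × (61.3 − 45.1) = 54.82
On Form T, PR 54.82 falls between score 5 (PR 44.6) and 6 (PR 67.8).
Interpolate: 5 + (54.82 − 44.6)/(67.8 − 44.6) × (6 − 5) = 5.4

5.4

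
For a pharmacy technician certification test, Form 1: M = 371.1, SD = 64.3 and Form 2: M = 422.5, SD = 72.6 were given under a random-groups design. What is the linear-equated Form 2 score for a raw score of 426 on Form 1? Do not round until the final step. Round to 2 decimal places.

Linear equating: y = (SD_Y/SD_X)(x − M_X) + M_Y
y = (72.6/64.3)(426 − 371.1) + 422.5
y = 1.129082 × 54.9 + 422.5 = 61.9866 + 422.5 = 484.49

484.49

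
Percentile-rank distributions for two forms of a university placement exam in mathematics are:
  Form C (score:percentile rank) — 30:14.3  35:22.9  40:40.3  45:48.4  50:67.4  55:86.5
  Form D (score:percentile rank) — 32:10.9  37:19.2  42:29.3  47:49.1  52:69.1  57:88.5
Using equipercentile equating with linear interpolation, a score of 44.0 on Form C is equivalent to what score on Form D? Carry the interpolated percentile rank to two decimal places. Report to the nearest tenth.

46.4

PR of 44.0 on Form C: 40.3 + (44.0 − 40)/(45 − 40) × (48.4 − 40.3) = 46.78
On Form D, PR 46.78 falls between score 42 (PR 29.3) and 47 (PR 49.1).
Interpolate: 42 + (46.78 − 29.3)/(49.1 − 29.3) × (47 − 42) = 46.4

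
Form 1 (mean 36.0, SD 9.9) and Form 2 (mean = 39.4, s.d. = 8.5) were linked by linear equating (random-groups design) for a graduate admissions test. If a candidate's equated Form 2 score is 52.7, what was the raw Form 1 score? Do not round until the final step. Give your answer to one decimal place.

Invert y = (SD_Y/SD_X)(x − M_X) + M_Y:
x = (SD_X/SD_Y)(y − M_Y) + M_X = (9.9/8.5)(52.7 − 39.4) + 36.0
x = 1.164706 × 13.300 + 36.0 = 51.5

51.5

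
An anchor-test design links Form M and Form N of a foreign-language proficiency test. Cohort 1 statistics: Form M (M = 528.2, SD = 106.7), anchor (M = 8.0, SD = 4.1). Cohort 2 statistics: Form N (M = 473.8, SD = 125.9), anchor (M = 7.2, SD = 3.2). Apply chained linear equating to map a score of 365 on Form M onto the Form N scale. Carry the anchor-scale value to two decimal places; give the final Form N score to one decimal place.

258.6

Form M → anchor (Cohort 1): v = (4.1/106.7)(365 − 528.2) + 8.0 = 1.73
anchor → Form N (Cohort 2): y = (125.9/3.2)(1.73 − 7.2) + 473.8 = 258.6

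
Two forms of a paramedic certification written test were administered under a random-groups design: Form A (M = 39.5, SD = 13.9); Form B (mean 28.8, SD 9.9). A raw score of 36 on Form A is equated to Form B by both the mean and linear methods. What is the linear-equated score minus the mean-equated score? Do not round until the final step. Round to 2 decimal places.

1.01

Mean-equated: 36 + (28.8 − 39.5) = 25.30
Linear-equated: (9.9/13.9)(36 − 39.5) + 28.8 = 26.307
Difference = 26.307 − 25.30 = 1.01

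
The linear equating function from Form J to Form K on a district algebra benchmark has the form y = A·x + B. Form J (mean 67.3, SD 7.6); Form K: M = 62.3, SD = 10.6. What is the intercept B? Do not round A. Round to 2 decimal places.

A = SD_Y / SD_X = 10.6 / 7.6 = 1.394737
B = M_Y − A·M_X = 62.3 − 1.394737 × 67.3 = -31.57

-31.57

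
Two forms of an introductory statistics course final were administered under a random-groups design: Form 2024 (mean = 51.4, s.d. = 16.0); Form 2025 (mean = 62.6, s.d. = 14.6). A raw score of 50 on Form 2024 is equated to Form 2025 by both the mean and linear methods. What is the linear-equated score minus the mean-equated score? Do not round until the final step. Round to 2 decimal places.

0.12

Mean-equated: 50 + (62.6 − 51.4) = 61.20
Linear-equated: (14.6/16.0)(50 − 51.4) + 62.6 = 61.323
Difference = 61.323 − 61.20 = 0.12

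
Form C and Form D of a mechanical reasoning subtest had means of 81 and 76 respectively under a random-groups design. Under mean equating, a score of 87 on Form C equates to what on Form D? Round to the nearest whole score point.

Mean equating: y = x + (M_Y − M_X) = 87 + (76 − 81) = 82

82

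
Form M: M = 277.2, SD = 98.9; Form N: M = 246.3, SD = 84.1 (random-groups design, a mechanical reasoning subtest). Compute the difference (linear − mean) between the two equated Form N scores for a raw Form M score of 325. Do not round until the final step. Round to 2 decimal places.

-7.15

Mean-equated: 325 + (246.3 − 277.2) = 294.10
Linear-equated: (84.1/98.9)(325 − 277.2) + 246.3 = 286.947
Difference = 286.947 − 294.10 = -7.15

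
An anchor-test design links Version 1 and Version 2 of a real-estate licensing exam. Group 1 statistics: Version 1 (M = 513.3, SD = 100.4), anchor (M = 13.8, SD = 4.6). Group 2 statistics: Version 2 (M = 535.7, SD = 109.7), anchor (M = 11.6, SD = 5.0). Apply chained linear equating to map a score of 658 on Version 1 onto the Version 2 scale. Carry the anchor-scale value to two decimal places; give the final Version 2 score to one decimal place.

729.4

Version 1 → anchor (Group 1): v = (4.6/100.4)(658 − 513.3) + 13.8 = 20.43
anchor → Version 2 (Group 2): y = (109.7/5.0)(20.43 − 11.6) + 535.7 = 729.4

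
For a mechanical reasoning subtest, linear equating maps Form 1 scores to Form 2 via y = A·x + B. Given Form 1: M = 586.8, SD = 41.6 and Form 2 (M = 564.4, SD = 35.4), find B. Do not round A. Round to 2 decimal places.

A = SD_Y / SD_X = 35.4 / 41.6 = 0.850962
B = M_Y − A·M_X = 564.4 − 0.850962 × 586.8 = 65.06

65.06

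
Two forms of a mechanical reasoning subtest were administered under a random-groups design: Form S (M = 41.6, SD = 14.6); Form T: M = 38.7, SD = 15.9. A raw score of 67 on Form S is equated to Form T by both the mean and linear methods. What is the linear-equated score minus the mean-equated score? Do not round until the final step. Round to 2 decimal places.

2.26

Mean-equated: 67 + (38.7 − 41.6) = 64.10
Linear-equated: (15.9/14.6)(67 − 41.6) + 38.7 = 66.362
Difference = 66.362 − 64.10 = 2.26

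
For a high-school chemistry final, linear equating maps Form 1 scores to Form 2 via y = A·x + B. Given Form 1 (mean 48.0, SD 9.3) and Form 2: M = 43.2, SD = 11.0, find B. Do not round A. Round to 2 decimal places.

-13.57

A = SD_Y / SD_X = 11.0 / 9.3 = 1.182796
B = M_Y − A·M_X = 43.2 − 1.182796 × 48.0 = -13.57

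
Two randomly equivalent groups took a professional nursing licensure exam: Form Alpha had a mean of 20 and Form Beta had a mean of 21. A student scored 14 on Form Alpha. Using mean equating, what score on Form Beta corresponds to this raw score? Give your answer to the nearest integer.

Mean equating: y = x + (M_Y − M_X) = 14 + (21 − 20) = 15

15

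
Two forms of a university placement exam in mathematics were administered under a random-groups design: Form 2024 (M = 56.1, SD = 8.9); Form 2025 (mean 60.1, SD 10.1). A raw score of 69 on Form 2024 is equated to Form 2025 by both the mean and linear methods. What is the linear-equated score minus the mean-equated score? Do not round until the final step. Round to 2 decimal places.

Mean-equated: 69 + (60.1 − 56.1) = 73.00
Linear-equated: (10.1/8.9)(69 − 56.1) + 60.1 = 74.739
Difference = 74.739 − 73.00 = 1.74

1.74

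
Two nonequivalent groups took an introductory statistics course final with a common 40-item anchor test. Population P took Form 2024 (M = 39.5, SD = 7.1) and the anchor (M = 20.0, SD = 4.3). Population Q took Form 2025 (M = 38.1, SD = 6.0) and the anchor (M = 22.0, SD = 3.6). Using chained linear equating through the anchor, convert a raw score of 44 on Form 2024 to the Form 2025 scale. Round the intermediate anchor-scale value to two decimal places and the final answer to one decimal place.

Form 2024 → anchor (Population P): v = (4.3/7.1)(44 − 39.5) + 20.0 = 22.73
anchor → Form 2025 (Population Q): y = (6.0/3.6)(22.73 − 22.0) + 38.1 = 39.3

39.3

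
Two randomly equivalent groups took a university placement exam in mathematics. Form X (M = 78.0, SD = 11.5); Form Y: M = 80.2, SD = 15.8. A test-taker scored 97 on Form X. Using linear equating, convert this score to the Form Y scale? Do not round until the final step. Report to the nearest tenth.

106.3

Linear equating: y = (SD_Y/SD_X)(x − M_X) + M_Y
y = (15.8/11.5)(97 − 78.0) + 80.2
y = 1.373913 × 19.0 + 80.2 = 26.1043 + 80.2 = 106.3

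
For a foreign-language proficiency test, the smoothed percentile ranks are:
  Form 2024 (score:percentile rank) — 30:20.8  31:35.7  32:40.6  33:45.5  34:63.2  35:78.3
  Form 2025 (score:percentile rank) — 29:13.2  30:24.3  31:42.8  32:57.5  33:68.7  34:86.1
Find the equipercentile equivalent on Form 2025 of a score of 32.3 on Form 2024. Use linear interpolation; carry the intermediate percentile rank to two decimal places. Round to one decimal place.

PR of 32.3 on Form 2024: 40.6 + (32.3 − 32)/(33 − 32) × (45.5 − 40.6) = 42.07
On Form 2025, PR 42.07 falls between score 30 (PR 24.3) and 31 (PR 42.8).
Interpolate: 30 + (42.07 − 24.3)/(42.8 − 24.3) × (31 − 30) = 31.0

31.0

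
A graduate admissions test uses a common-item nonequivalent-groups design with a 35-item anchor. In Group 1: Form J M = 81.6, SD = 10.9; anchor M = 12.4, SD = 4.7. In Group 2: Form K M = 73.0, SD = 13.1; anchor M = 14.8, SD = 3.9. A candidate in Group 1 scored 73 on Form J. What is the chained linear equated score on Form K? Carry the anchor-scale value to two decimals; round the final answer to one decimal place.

52.5

Form J → anchor (Group 1): v = (4.7/10.9)(73 − 81.6) + 12.4 = 8.69
anchor → Form K (Group 2): y = (13.1/3.9)(8.69 − 14.8) + 73.0 = 52.5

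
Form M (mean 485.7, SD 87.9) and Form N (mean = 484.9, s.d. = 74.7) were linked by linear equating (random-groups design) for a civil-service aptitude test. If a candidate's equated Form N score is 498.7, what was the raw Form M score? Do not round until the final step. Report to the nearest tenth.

501.9

Invert y = (SD_Y/SD_X)(x − M_X) + M_Y:
x = (SD_X/SD_Y)(y − M_Y) + M_X = (87.9/74.7)(498.7 − 484.9) + 485.7
x = 1.176707 × 13.800 + 485.7 = 501.9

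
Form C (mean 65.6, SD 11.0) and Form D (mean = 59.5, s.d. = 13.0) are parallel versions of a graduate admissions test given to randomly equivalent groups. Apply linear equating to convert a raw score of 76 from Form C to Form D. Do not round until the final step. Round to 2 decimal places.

Linear equating: y = (SD_Y/SD_X)(x − M_X) + M_Y
y = (13.0/11.0)(76 − 65.6) + 59.5
y = 1.181818 × 10.4 + 59.5 = 12.2909 + 59.5 = 71.79

71.79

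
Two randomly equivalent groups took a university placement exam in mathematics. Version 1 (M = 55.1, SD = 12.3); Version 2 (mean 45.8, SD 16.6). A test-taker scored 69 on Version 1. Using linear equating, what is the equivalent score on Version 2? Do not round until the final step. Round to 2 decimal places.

Linear equating: y = (SD_Y/SD_X)(x − M_X) + M_Y
y = (16.6/12.3)(69 − 55.1) + 45.8
y = 1.349593 × 13.9 + 45.8 = 18.7593 + 45.8 = 64.56

64.56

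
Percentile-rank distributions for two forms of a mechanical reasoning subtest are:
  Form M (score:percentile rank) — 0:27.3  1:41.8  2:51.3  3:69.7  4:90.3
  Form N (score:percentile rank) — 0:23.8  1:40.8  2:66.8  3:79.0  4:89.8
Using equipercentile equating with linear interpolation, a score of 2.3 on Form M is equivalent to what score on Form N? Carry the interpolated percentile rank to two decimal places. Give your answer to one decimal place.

PR of 2.3 on Form M: 51.3 + (2.3 − 2)/(3 − 2) × (69.7 − 51.3) = 56.82
On Form N, PR 56.82 falls between score 1 (PR 40.8) and 2 (PR 66.8).
Interpolate: 1 + (56.82 − 40.8)/(66.8 − 40.8) × (2 − 1) = 1.6

1.6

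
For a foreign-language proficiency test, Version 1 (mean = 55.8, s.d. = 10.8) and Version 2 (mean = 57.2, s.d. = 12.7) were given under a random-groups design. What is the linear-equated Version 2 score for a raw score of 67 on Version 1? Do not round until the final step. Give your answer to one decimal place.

70.4

Linear equating: y = (SD_Y/SD_X)(x − M_X) + M_Y
y = (12.7/10.8)(67 − 55.8) + 57.2
y = 1.175926 × 11.2 + 57.2 = 13.1704 + 57.2 = 70.4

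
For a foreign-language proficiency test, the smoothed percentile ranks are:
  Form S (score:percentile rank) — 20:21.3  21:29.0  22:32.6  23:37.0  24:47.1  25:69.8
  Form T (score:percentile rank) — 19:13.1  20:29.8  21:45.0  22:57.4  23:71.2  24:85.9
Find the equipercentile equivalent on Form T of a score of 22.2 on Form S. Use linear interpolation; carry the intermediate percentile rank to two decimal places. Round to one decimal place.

PR of 22.2 on Form S: 32.6 + (22.2 − 22)/(23 − 22) × (37.0 − 32.6) = 33.48
On Form T, PR 33.48 falls between score 20 (PR 29.8) and 21 (PR 45.0).
Interpolate: 20 + (33.48 − 29.8)/(45.0 − 29.8) × (21 − 20) = 20.2

20.2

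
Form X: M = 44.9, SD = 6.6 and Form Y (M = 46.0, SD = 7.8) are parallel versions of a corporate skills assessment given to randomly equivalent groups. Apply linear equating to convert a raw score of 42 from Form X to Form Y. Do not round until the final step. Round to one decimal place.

Linear equating: y = (SD_Y/SD_X)(x − M_X) + M_Y
y = (7.8/6.6)(42 − 44.9) + 46.0
y = 1.181818 × -2.9 + 46.0 = -3.4273 + 46.0 = 42.6

42.6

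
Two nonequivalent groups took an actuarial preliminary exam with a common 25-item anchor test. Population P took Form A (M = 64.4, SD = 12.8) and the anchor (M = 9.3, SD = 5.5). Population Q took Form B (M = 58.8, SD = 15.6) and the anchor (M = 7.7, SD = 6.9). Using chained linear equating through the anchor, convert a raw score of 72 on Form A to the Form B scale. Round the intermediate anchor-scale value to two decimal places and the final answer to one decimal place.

Form A → anchor (Population P): v = (5.5/12.8)(72 − 64.4) + 9.3 = 12.57
anchor → Form B (Population Q): y = (15.6/6.9)(12.57 − 7.7) + 58.8 = 69.8

69.8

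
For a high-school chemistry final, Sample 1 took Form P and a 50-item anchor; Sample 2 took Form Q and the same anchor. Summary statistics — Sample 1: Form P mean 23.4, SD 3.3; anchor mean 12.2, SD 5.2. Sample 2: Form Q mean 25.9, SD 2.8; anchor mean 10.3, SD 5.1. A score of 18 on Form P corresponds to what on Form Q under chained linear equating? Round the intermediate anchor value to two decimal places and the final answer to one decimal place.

Form P → anchor (Sample 1): v = (5.2/3.3)(18 − 23.4) + 12.2 = 3.69
anchor → Form Q (Sample 2): y = (2.8/5.1)(3.69 − 10.3) + 25.9 = 22.3

22.3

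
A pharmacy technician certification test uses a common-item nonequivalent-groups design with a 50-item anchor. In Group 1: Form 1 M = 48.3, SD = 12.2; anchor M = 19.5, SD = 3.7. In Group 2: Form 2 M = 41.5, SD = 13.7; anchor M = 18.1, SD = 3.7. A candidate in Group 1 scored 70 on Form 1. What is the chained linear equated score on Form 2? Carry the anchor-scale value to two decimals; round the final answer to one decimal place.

71.0

Form 1 → anchor (Group 1): v = (3.7/12.2)(70 − 48.3) + 19.5 = 26.08
anchor → Form 2 (Group 2): y = (13.7/3.7)(26.08 − 18.1) + 41.5 = 71.0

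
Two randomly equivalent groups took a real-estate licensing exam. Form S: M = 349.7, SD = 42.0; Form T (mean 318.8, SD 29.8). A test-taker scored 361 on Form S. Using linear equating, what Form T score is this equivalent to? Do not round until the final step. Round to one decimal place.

326.8

Linear equating: y = (SD_Y/SD_X)(x − M_X) + M_Y
y = (29.8/42.0)(361 − 349.7) + 318.8
y = 0.709524 × 11.3 + 318.8 = 8.0176 + 318.8 = 326.8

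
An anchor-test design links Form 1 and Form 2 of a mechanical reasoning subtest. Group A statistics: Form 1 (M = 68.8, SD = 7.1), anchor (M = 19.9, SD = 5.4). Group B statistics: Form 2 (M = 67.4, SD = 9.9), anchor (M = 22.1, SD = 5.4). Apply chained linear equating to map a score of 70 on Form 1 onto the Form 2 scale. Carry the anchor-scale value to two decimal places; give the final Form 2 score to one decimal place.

65.0

Form 1 → anchor (Group A): v = (5.4/7.1)(70 − 68.8) + 19.9 = 20.81
anchor → Form 2 (Group B): y = (9.9/5.4)(20.81 − 22.1) + 67.4 = 65.0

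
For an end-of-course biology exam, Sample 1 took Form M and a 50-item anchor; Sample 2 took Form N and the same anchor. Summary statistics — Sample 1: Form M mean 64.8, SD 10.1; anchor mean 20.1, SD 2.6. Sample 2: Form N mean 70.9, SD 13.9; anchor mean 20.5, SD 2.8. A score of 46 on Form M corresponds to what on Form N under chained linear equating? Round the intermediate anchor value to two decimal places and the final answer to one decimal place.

44.9

Form M → anchor (Sample 1): v = (2.6/10.1)(46 − 64.8) + 20.1 = 15.26
anchor → Form N (Sample 2): y = (13.9/2.8)(15.26 − 20.5) + 70.9 = 44.9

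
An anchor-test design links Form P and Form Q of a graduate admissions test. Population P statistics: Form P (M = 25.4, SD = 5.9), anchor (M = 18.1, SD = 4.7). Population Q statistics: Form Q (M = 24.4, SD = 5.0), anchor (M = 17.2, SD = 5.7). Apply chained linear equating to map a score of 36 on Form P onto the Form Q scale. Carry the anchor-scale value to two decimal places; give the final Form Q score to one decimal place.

Form P → anchor (Population P): v = (4.7/5.9)(36 − 25.4) + 18.1 = 26.54
anchor → Form Q (Population Q): y = (5.0/5.7)(26.54 − 17.2) + 24.4 = 32.6

32.6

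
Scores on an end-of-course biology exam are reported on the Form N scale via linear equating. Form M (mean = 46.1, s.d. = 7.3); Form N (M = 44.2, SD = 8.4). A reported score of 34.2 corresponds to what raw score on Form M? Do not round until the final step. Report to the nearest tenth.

Invert y = (SD_Y/SD_X)(x − M_X) + M_Y:
x = (SD_X/SD_Y)(y − M_Y) + M_X = (7.3/8.4)(34.2 − 44.2) + 46.1
x = 0.869048 × -10.000 + 46.1 = 37.4

37.4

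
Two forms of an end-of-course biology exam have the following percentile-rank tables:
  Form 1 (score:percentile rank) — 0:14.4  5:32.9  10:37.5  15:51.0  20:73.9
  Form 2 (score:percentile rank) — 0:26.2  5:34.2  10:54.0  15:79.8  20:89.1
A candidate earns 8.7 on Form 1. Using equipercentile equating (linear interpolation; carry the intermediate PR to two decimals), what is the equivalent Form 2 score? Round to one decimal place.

PR of 8.7 on Form 1: 32.9 + (8.7 − 5)/(10 − 5) × (37.5 − 32.9) = 36.30
On Form 2, PR 36.30 falls between score 5 (PR 34.2) and 10 (PR 54.0).
Interpolate: 5 + (36.30 − 34.2)/(54.0 − 34.2) × (10 − 5) = 5.5

5.5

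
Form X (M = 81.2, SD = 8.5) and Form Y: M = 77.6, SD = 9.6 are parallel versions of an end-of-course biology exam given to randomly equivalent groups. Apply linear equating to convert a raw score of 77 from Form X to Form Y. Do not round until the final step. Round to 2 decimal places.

Linear equating: y = (SD_Y/SD_X)(x − M_X) + M_Y
y = (9.6/8.5)(77 − 81.2) + 77.6
y = 1.129412 × -4.2 + 77.6 = -4.7435 + 77.6 = 72.86

72.86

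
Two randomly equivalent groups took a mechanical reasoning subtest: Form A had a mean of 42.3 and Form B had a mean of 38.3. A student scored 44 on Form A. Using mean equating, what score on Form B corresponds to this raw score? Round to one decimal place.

40.0

Mean equating: y = x + (M_Y − M_X) = 44 + (38.3 − 42.3) = 40.0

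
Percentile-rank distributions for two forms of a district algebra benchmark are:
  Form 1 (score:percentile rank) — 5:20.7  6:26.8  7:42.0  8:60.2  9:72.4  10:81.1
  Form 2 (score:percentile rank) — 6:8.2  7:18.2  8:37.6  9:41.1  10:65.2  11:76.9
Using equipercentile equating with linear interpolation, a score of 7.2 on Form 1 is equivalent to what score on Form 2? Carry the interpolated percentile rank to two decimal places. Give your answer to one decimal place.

PR of 7.2 on Form 1: 42.0 + (7.2 − 7)/(8 − 7) × (60.2 − 42.0) = 45.64
On Form 2, PR 45.64 falls between score 9 (PR 41.1) and 10 (PR 65.2).
Interpolate: 9 + (45.64 − 41.1)/(65.2 − 41.1) × (10 − 9) = 9.2

9.2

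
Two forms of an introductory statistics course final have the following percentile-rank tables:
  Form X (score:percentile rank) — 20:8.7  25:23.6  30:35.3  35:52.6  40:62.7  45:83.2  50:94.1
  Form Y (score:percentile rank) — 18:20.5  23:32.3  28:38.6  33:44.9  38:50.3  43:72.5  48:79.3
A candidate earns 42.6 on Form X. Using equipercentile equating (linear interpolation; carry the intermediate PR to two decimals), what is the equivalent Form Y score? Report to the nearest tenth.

PR of 42.6 on Form X: 62.7 + (42.6 − 40)/(45 − 40) × (83.2 − 62.7) = 73.36
On Form Y, PR 73.36 falls between score 43 (PR 72.5) and 48 (PR 79.3).
Interpolate: 43 + (73.36 − 72.5)/(79.3 − 72.5) × (48 − 43) = 43.6

43.6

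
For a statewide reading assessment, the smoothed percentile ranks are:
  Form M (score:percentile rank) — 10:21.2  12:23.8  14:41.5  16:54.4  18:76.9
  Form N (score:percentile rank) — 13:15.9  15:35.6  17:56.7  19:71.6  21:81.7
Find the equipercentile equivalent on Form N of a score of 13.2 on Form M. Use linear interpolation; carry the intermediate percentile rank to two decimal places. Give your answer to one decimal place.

14.9

PR of 13.2 on Form M: 23.8 + (13.2 − 12)/(14 − 12) × (41.5 − 23.8) = 34.42
On Form N, PR 34.42 falls between score 13 (PR 15.9) and 15 (PR 35.6).
Interpolate: 13 + (34.42 − 15.9)/(35.6 − 15.9) × (15 − 13) = 14.9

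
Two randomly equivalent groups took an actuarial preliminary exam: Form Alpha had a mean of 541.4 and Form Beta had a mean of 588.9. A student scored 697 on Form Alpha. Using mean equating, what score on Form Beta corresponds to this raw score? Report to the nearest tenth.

744.5

Mean equating: y = x + (M_Y − M_X) = 697 + (588.9 − 541.4) = 744.5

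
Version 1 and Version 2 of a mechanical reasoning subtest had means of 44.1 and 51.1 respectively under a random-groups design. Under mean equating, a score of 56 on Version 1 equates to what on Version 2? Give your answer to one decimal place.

Mean equating: y = x + (M_Y − M_X) = 56 + (51.1 − 44.1) = 63.0

63.0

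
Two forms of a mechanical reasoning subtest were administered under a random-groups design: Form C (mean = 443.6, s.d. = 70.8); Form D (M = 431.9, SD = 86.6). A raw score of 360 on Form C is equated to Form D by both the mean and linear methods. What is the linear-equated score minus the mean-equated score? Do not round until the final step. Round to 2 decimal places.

Mean-equated: 360 + (431.9 − 443.6) = 348.30
Linear-equated: (86.6/70.8)(360 − 443.6) + 431.9 = 329.644
Difference = 329.644 − 348.30 = -18.66

-18.66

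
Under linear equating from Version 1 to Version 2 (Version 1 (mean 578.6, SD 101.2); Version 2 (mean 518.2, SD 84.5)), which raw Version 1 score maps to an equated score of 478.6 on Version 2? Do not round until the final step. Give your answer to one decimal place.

Invert y = (SD_Y/SD_X)(x − M_X) + M_Y:
x = (SD_X/SD_Y)(y − M_Y) + M_X = (101.2/84.5)(478.6 − 518.2) + 578.6
x = 1.197633 × -39.600 + 578.6 = 531.2

531.2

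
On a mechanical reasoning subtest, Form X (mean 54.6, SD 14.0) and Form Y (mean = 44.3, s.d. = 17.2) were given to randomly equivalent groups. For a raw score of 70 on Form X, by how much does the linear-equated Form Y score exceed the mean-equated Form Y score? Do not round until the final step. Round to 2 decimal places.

Mean-equated: 70 + (44.3 − 54.6) = 59.70
Linear-equated: (17.2/14.0)(70 − 54.6) + 44.3 = 63.220
Difference = 63.220 − 59.70 = 3.52

3.52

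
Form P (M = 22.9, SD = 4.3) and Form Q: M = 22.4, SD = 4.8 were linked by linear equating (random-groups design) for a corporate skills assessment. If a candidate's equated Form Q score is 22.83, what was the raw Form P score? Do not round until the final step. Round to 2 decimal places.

Invert y = (SD_Y/SD_X)(x − M_X) + M_Y:
x = (SD_X/SD_Y)(y − M_Y) + M_X = (4.3/4.8)(22.83 − 22.4) + 22.9
x = 0.895833 × 0.430 + 22.9 = 23.29

23.29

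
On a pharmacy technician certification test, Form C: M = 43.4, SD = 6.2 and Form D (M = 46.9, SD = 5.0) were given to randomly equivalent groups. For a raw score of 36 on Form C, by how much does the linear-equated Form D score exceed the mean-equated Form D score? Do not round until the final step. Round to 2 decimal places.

Mean-equated: 36 + (46.9 − 43.4) = 39.50
Linear-equated: (5.0/6.2)(36 − 43.4) + 46.9 = 40.932
Difference = 40.932 − 39.50 = 1.43

1.43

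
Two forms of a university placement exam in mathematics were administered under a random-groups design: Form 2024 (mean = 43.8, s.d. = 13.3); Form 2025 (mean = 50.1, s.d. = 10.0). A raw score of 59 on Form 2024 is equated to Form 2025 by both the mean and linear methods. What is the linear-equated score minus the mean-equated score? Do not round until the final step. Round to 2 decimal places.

Mean-equated: 59 + (50.1 − 43.8) = 65.30
Linear-equated: (10.0/13.3)(59 − 43.8) + 50.1 = 61.529
Difference = 61.529 − 65.30 = -3.77

-3.77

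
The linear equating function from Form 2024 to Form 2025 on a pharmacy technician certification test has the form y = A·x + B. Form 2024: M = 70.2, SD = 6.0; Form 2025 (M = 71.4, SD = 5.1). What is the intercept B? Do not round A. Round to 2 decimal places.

A = SD_Y / SD_X = 5.1 / 6.0 = 0.850000
B = M_Y − A·M_X = 71.4 − 0.850000 × 70.2 = 11.73

11.73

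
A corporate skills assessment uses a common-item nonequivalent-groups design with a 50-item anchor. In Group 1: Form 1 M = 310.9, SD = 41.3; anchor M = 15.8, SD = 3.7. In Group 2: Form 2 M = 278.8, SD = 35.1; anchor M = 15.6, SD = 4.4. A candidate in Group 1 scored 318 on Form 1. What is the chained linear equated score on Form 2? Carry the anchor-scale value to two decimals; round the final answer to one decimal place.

Form 1 → anchor (Group 1): v = (3.7/41.3)(318 − 310.9) + 15.8 = 16.44
anchor → Form 2 (Group 2): y = (35.1/4.4)(16.44 − 15.6) + 278.8 = 285.5

285.5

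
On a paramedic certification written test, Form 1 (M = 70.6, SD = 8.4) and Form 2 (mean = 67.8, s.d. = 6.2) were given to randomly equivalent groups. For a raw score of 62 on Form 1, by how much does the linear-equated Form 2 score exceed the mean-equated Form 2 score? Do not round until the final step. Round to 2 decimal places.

Mean-equated: 62 + (67.8 − 70.6) = 59.20
Linear-equated: (6.2/8.4)(62 − 70.6) + 67.8 = 61.452
Difference = 61.452 − 59.20 = 2.25

2.25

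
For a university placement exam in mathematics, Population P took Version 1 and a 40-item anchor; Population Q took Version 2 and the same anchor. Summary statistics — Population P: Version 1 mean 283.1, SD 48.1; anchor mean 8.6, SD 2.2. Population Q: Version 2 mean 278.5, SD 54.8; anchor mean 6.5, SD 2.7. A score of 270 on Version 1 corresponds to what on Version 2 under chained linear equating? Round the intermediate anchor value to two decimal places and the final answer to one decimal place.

Version 1 → anchor (Population P): v = (2.2/48.1)(270 − 283.1) + 8.6 = 8.00
anchor → Version 2 (Population Q): y = (54.8/2.7)(8.00 − 6.5) + 278.5 = 308.9

308.9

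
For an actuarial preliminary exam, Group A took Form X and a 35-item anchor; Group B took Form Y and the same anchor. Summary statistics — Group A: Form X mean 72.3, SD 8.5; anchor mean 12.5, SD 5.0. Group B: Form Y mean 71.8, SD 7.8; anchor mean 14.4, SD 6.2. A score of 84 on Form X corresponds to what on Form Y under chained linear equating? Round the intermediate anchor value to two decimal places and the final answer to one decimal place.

78.1

Form X → anchor (Group A): v = (5.0/8.5)(84 − 72.3) + 12.5 = 19.38
anchor → Form Y (Group B): y = (7.8/6.2)(19.38 − 14.4) + 71.8 = 78.1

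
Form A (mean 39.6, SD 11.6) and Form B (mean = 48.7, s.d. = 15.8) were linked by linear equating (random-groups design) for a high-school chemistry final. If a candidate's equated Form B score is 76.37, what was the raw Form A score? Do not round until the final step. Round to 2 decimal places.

Invert y = (SD_Y/SD_X)(x − M_X) + M_Y:
x = (SD_X/SD_Y)(y − M_Y) + M_X = (11.6/15.8)(76.37 − 48.7) + 39.6
x = 0.734177 × 27.670 + 39.6 = 59.91

59.91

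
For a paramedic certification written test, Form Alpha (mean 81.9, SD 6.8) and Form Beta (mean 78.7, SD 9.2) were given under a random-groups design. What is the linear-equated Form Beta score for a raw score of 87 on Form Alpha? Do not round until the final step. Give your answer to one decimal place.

Linear equating: y = (SD_Y/SD_X)(x − M_X) + M_Y
y = (9.2/6.8)(87 − 81.9) + 78.7
y = 1.352941 × 5.1 + 78.7 = 6.9000 + 78.7 = 85.6

85.6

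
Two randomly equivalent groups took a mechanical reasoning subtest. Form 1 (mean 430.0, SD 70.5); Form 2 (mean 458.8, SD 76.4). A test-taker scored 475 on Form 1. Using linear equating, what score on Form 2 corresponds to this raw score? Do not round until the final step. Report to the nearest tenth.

507.6

Linear equating: y = (SD_Y/SD_X)(x − M_X) + M_Y
y = (76.4/70.5)(475 − 430.0) + 458.8
y = 1.083688 × 45.0 + 458.8 = 48.7660 + 458.8 = 507.6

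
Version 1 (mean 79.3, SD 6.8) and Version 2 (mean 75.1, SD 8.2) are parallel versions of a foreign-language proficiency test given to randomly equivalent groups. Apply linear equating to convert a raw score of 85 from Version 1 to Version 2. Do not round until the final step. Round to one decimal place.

82.0

Linear equating: y = (SD_Y/SD_X)(x − M_X) + M_Y
y = (8.2/6.8)(85 − 79.3) + 75.1
y = 1.205882 × 5.7 + 75.1 = 6.8735 + 75.1 = 82.0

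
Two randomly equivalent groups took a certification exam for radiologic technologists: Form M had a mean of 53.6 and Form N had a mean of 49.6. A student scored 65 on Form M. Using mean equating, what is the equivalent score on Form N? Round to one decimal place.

61.0

Mean equating: y = x + (M_Y − M_X) = 65 + (49.6 − 53.6) = 61.0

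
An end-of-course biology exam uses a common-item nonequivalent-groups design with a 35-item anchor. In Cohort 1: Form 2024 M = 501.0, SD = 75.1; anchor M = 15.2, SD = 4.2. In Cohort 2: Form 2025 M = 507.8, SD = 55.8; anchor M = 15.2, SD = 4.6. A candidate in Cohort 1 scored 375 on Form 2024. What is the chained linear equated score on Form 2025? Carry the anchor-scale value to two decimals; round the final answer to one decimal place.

Form 2024 → anchor (Cohort 1): v = (4.2/75.1)(375 − 501.0) + 15.2 = 8.15
anchor → Form 2025 (Cohort 2): y = (55.8/4.6)(8.15 − 15.2) + 507.8 = 422.3

422.3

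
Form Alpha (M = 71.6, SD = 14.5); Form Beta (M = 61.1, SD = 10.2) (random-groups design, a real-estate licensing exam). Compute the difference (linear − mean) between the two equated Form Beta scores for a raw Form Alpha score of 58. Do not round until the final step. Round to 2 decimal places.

4.03

Mean-equated: 58 + (61.1 − 71.6) = 47.50
Linear-equated: (10.2/14.5)(58 − 71.6) + 61.1 = 51.533
Difference = 51.533 − 47.50 = 4.03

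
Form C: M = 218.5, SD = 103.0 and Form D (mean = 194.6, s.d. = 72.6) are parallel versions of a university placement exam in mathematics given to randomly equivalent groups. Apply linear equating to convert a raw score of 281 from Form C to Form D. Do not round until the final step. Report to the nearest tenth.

238.7

Linear equating: y = (SD_Y/SD_X)(x − M_X) + M_Y
y = (72.6/103.0)(281 − 218.5) + 194.6
y = 0.704854 × 62.5 + 194.6 = 44.0534 + 194.6 = 238.7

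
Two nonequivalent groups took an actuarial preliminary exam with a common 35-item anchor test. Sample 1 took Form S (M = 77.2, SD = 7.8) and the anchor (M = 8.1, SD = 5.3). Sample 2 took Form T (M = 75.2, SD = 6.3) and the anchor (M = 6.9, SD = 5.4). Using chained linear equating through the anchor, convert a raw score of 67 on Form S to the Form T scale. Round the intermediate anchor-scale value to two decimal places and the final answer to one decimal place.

Form S → anchor (Sample 1): v = (5.3/7.8)(67 − 77.2) + 8.1 = 1.17
anchor → Form T (Sample 2): y = (6.3/5.4)(1.17 − 6.9) + 75.2 = 68.5

68.5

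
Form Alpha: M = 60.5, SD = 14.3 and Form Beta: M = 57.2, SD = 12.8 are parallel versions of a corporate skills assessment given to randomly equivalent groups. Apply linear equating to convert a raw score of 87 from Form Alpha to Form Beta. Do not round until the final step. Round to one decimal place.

80.9

Linear equating: y = (SD_Y/SD_X)(x − M_X) + M_Y
y = (12.8/14.3)(87 − 60.5) + 57.2
y = 0.895105 × 26.5 + 57.2 = 23.7203 + 57.2 = 80.9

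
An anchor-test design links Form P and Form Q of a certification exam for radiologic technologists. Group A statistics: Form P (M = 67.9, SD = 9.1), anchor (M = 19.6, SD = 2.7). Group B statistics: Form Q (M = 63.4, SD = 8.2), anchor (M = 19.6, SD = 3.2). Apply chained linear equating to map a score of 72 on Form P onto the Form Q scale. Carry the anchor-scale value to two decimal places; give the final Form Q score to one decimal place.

Form P → anchor (Group A): v = (2.7/9.1)(72 − 67.9) + 19.6 = 20.82
anchor → Form Q (Group B): y = (8.2/3.2)(20.82 − 19.6) + 63.4 = 66.5

66.5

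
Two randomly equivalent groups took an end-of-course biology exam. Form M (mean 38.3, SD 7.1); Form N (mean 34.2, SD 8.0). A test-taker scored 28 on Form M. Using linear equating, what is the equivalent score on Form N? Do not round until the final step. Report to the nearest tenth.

22.6

Linear equating: y = (SD_Y/SD_X)(x − M_X) + M_Y
y = (8.0/7.1)(28 − 38.3) + 34.2
y = 1.126761 × -10.3 + 34.2 = -11.6056 + 34.2 = 22.6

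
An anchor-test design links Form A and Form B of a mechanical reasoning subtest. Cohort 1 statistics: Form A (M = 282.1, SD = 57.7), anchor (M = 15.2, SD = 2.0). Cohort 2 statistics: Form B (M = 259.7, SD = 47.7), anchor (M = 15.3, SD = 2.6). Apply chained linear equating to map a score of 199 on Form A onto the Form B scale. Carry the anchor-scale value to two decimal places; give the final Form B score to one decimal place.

205.0

Form A → anchor (Cohort 1): v = (2.0/57.7)(199 − 282.1) + 15.2 = 12.32
anchor → Form B (Cohort 2): y = (47.7/2.6)(12.32 − 15.3) + 259.7 = 205.0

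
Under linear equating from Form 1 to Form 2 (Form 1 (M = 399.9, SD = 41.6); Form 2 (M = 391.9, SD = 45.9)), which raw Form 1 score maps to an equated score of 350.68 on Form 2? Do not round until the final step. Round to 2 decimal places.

362.54

Invert y = (SD_Y/SD_X)(x − M_X) + M_Y:
x = (SD_X/SD_Y)(y − M_Y) + M_X = (41.6/45.9)(350.68 − 391.9) + 399.9
x = 0.906318 × -41.220 + 399.9 = 362.54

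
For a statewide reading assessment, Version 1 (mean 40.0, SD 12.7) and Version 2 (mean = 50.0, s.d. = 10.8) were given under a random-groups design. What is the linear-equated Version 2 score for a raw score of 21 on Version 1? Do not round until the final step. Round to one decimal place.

33.8

Linear equating: y = (SD_Y/SD_X)(x − M_X) + M_Y
y = (10.8/12.7)(21 − 40.0) + 50.0
y = 0.850394 × -19.0 + 50.0 = -16.1575 + 50.0 = 33.8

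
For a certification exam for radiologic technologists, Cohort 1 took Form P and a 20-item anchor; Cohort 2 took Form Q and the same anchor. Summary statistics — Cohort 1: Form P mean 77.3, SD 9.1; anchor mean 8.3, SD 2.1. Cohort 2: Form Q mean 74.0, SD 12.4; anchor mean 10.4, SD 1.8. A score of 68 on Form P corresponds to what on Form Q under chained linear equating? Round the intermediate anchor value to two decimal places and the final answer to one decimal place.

44.7

Form P → anchor (Cohort 1): v = (2.1/9.1)(68 − 77.3) + 8.3 = 6.15
anchor → Form Q (Cohort 2): y = (12.4/1.8)(6.15 − 10.4) + 74.0 = 44.7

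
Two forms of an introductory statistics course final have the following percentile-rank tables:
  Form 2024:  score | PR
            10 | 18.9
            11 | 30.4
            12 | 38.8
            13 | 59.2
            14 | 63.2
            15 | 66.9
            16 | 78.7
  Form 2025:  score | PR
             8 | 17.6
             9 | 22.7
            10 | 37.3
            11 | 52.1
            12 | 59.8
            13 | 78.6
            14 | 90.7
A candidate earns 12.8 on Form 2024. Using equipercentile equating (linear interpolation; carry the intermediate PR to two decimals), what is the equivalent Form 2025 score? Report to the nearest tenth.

11.4

PR of 12.8 on Form 2024: 38.8 + (12.8 − 12)/(13 − 12) × (59.2 − 38.8) = 55.12
On Form 2025, PR 55.12 falls between score 11 (PR 52.1) and 12 (PR 59.8).
Interpolate: 11 + (55.12 − 52.1)/(59.8 − 52.1) × (12 − 11) = 11.4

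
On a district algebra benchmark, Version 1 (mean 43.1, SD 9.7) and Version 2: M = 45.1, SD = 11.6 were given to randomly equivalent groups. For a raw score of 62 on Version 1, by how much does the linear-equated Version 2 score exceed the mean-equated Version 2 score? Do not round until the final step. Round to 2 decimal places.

Mean-equated: 62 + (45.1 − 43.1) = 64.00
Linear-equated: (11.6/9.7)(62 − 43.1) + 45.1 = 67.702
Difference = 67.702 − 64.00 = 3.70

3.70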